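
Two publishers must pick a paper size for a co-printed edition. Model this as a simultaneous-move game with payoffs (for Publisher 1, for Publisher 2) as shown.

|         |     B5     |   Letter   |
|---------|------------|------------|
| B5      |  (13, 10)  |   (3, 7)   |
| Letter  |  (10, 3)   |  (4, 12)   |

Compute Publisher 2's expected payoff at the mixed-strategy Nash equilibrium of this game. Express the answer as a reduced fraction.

33/4

Publisher 1 mixes with probability p on B5, chosen so Publisher 2 is indifferent: 10p + 3(1−p) = 7p + 12(1−p) gives p = 3/4.
Publisher 2's expected payoff is 10·3/4 + 3·1/4 = 33/4.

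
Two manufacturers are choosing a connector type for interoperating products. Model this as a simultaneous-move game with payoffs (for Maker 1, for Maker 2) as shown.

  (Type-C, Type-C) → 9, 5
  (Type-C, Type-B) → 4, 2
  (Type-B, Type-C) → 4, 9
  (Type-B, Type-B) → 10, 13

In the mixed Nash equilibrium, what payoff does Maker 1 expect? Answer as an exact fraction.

Maker 2 mixes with probability q on Type-C, chosen so Maker 1 is indifferent: 9q + 4(1−q) = 4q + 10(1−q) gives q = 6/11.
Maker 1's expected payoff (from either row, since indifferent) is 9·6/11 + 4·5/11 = 74/11.

74/11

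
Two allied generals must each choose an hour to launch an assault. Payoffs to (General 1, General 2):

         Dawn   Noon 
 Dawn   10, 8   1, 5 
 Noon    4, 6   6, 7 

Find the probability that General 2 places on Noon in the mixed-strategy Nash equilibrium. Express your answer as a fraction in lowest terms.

6/11

General 2's mix q on Dawn must make General 1 indifferent between Dawn and Noon.
General 1's payoff from Dawn: 10q + 1(1−q). From Noon: 4q + 6(1−q).
Set equal: 6q = 5(1−q) → q = 5/11.
Probability on Noon is 1 − 5/11 = 6/11.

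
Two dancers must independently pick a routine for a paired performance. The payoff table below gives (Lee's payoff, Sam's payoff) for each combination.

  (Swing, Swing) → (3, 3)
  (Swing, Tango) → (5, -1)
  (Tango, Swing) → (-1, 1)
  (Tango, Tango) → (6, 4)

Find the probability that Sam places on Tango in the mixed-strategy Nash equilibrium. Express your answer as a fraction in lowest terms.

4/5

Sam's mix q on Swing must make Lee indifferent between Swing and Tango.
Lee's payoff from Swing: 3q + 5(1−q). From Tango: (-1)q + 6(1−q).
Set equal: 4q = 1(1−q) → q = 1/5.
Probability on Tango is 1 − 1/5 = 4/5.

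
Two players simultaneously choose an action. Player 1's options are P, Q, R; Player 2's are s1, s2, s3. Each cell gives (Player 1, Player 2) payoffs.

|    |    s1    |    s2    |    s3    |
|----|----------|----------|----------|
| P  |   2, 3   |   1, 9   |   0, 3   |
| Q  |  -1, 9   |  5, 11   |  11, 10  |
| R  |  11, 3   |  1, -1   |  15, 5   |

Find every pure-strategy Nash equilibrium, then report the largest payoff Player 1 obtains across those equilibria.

(Q, s2) is a pure NE (Player 1: 5 ≥ 1; Player 2: 11 ≥ 10). Player 1 gets 5.
(R, s3) is a pure NE (Player 1: 15 ≥ 11; Player 2: 5 ≥ 3). Player 1 gets 15.
Every other cell has a profitable deviation for at least one player. Highest of {5, 15} is 15.

15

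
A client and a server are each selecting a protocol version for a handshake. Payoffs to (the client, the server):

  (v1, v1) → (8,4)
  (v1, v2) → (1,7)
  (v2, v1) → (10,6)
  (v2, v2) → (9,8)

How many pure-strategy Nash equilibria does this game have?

1

Both v2: the client gets 9 (best alternative 1); the server gets 8 (best alternative 6). Neither deviates — NE.
Both v1 is not a NE: the client would switch to v2 (10 > 8).
No other cell survives both best-response checks, so there is 1 pure NE.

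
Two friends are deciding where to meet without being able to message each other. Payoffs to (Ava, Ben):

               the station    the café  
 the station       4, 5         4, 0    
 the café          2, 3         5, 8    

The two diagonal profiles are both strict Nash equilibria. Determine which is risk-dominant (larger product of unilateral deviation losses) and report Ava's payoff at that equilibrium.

At both the station: Ava loses 4 − 2 = 2 by deviating; Ben loses 5 − 0 = 5. Product = 2·5 = 10.
At both the café: Ava loses 5 − 4 = 1 by deviating; Ben loses 8 − 3 = 5. Product = 1·5 = 5.
10 > 5, so both the station is risk-dominant. Ava's payoff there is 4.

4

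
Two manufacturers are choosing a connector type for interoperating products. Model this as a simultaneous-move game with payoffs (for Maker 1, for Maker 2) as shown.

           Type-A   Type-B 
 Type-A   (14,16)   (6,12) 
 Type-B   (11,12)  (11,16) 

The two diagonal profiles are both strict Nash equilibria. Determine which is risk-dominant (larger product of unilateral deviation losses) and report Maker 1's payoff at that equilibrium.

11

At both Type-A: Maker 1 loses 14 − 11 = 3 by deviating; Maker 2 loses 16 − 12 = 4. Product = 3·4 = 12.
At both Type-B: Maker 1 loses 11 − 6 = 5 by deviating; Maker 2 loses 16 − 12 = 4. Product = 5·4 = 20.
20 > 12, so both Type-B is risk-dominant. Maker 1's payoff there is 11.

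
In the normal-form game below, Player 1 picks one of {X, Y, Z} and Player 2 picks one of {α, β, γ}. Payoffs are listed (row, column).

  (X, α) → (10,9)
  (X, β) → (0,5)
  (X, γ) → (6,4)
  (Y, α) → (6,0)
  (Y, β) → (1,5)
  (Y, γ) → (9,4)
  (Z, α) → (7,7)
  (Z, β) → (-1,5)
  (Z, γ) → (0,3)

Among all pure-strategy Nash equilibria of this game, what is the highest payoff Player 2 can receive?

9

(X, α) is a pure NE (Player 1: 10 ≥ 7; Player 2: 9 ≥ 5). Player 2 gets 9.
(Y, β) is a pure NE (Player 1: 1 ≥ 0; Player 2: 5 ≥ 4). Player 2 gets 5.
Every other cell has a profitable deviation for at least one player. Highest of {9, 5} is 9.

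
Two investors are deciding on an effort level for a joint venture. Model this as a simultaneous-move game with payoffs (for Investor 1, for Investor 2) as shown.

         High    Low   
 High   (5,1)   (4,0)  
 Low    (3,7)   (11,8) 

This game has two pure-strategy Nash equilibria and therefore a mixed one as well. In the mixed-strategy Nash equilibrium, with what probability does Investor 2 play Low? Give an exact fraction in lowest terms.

2/9

Investor 2's mix q on High must make Investor 1 indifferent between High and Low.
Investor 1's payoff from High: 5q + 4(1−q). From Low: 3q + 11(1−q).
Set equal: 2q = 7(1−q) → q = 7/9.
Probability on Low is 1 − 7/9 = 2/9.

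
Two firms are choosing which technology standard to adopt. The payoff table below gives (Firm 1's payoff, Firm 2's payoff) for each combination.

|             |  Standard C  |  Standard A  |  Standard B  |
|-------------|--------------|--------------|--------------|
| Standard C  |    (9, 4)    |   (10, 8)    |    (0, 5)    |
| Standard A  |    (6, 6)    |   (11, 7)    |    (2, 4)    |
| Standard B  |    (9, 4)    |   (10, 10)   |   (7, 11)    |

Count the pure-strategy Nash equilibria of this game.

2

Both Standard A: Firm 1 gets 11 (best alternative 10); Firm 2 gets 7 (best alternative 6). Neither deviates — NE.
Both Standard B: Firm 1 gets 7 (best alternative 2); Firm 2 gets 11 (best alternative 10). Neither deviates — NE.
Both Standard C is not a NE: Firm 2 would switch to Standard A (8 > 4).
No other cell survives both best-response checks, so there are 2 pure NE.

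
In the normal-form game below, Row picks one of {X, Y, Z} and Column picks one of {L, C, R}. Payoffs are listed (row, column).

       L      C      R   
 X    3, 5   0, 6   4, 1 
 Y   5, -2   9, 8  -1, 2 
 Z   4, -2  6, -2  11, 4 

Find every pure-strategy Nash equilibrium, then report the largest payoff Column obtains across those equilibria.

8

(Y, C) is a pure NE (Row: 9 ≥ 6; Column: 8 ≥ 2). Column gets 8.
(Z, R) is a pure NE (Row: 11 ≥ 4; Column: 4 ≥ -2). Column gets 4.
Every other cell has a profitable deviation for at least one player. Highest of {8, 4} is 8.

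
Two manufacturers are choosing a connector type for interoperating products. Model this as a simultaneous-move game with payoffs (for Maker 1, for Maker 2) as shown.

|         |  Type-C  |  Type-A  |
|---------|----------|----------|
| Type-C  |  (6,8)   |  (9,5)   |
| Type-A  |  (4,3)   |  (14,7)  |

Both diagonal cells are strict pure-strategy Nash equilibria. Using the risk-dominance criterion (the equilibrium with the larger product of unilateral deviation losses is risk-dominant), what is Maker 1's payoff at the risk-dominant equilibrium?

14

At both Type-C: Maker 1 loses 6 − 4 = 2 by deviating; Maker 2 loses 8 − 5 = 3. Product = 2·3 = 6.
At both Type-A: Maker 1 loses 14 − 9 = 5 by deviating; Maker 2 loses 7 − 3 = 4. Product = 5·4 = 20.
20 > 6, so both Type-A is risk-dominant. Maker 1's payoff there is 14.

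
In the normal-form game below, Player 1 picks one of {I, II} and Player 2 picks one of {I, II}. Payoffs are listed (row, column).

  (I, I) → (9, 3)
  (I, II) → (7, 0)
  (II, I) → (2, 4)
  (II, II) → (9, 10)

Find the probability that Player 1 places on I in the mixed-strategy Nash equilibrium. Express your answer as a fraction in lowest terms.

Player 1's mix p on I must make Player 2 indifferent between I and II.
Player 2's payoff from I: 3p + 4(1−p). From II: 0p + 10(1−p).
Set equal: 3p = 6(1−p) → p = 6/9 = 2/3.

2/3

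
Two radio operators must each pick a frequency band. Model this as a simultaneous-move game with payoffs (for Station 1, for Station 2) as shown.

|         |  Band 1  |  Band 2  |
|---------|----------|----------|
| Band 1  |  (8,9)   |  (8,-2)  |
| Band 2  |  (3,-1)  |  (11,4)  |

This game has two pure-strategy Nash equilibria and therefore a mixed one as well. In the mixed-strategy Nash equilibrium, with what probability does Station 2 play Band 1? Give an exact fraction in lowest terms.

Station 2's mix q on Band 1 must make Station 1 indifferent between Band 1 and Band 2.
Station 1's payoff from Band 1: 8q + 8(1−q). From Band 2: 3q + 11(1−q).
Set equal: 5q = 3(1−q) → q = 3/8.

3/8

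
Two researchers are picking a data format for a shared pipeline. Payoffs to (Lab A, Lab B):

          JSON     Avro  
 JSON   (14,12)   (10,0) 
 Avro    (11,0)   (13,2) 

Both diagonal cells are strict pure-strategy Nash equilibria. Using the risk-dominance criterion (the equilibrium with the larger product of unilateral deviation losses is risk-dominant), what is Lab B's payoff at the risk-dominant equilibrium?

At both JSON: Lab A loses 14 − 11 = 3 by deviating; Lab B loses 12 − 0 = 12. Product = 3·12 = 36.
At both Avro: Lab A loses 13 − 10 = 3 by deviating; Lab B loses 2 − 0 = 2. Product = 3·2 = 6.
36 > 6, so both JSON is risk-dominant. Lab B's payoff there is 12.

12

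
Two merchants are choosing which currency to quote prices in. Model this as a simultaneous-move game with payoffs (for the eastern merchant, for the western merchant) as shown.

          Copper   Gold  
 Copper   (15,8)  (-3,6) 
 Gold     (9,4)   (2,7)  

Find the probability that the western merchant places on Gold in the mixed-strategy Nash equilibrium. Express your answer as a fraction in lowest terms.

6/11

The western merchant's mix q on Copper must make the eastern merchant indifferent between Copper and Gold.
The eastern merchant's payoff from Copper: 15q + (-3)(1−q). From Gold: 9q + 2(1−q).
Set equal: 6q = 5(1−q) → q = 5/11.
Probability on Gold is 1 − 5/11 = 6/11.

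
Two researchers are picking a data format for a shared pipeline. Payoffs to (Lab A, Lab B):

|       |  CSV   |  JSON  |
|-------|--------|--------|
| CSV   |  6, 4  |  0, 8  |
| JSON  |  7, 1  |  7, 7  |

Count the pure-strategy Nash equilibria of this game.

1

Both JSON: Lab A gets 7 (best alternative 0); Lab B gets 7 (best alternative 1). Neither deviates — NE.
Both CSV is not a NE: Lab A would switch to JSON (7 > 6).
No other cell survives both best-response checks, so there is 1 pure NE.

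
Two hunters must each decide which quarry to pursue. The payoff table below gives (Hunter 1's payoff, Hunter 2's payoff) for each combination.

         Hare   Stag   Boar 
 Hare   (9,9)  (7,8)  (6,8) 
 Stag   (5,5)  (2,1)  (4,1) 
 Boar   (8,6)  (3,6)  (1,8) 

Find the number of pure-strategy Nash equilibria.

1

Both Hare: Hunter 1 gets 9 (best alternative 8); Hunter 2 gets 9 (best alternative 8). Neither deviates — NE.
Both Stag is not a NE: Hunter 1 would switch to Hare (7 > 2).
No other cell survives both best-response checks, so there is 1 pure NE.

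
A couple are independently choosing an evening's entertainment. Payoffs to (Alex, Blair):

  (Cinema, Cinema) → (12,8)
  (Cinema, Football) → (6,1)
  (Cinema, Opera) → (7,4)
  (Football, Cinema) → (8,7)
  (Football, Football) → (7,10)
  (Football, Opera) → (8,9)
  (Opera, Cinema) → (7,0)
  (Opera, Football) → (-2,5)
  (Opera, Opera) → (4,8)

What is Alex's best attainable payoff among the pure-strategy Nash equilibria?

12

Both Cinema is a pure NE (Alex: 12 ≥ 8; Blair: 8 ≥ 4). Alex gets 12.
Both Football is a pure NE (Alex: 7 ≥ 6; Blair: 10 ≥ 9). Alex gets 7.
Every other cell has a profitable deviation for at least one player. Highest of {12, 7} is 12.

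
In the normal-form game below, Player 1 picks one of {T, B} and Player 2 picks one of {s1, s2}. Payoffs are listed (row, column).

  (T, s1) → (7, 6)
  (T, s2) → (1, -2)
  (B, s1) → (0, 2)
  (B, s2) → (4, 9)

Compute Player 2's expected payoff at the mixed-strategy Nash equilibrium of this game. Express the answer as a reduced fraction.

58/15

Player 1 mixes with probability p on T, chosen so Player 2 is indifferent: 6p + 2(1−p) = (-2)p + 9(1−p) gives p = 7/15.
Player 2's expected payoff is 6·7/15 + 2·8/15 = 58/15.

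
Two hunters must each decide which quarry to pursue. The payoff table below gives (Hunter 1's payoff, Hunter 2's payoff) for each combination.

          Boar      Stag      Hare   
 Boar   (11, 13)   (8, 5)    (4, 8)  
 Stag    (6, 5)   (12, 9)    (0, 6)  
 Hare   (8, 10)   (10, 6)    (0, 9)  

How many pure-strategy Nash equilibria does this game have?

Both Boar: Hunter 1 gets 11 (best alternative 8); Hunter 2 gets 13 (best alternative 8). Neither deviates — NE.
Both Stag: Hunter 1 gets 12 (best alternative 10); Hunter 2 gets 9 (best alternative 6). Neither deviates — NE.
Both Hare is not a NE: Hunter 1 would switch to Boar (4 > 0).
No other cell survives both best-response checks, so there are 2 pure NE.

2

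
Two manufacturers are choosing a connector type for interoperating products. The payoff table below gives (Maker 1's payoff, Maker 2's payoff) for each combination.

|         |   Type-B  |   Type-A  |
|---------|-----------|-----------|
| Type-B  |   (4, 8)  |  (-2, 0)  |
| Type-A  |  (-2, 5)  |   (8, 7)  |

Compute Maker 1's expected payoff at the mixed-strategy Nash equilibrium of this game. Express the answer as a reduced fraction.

Maker 2 mixes with probability q on Type-B, chosen so Maker 1 is indifferent: 4q + (-2)(1−q) = (-2)q + 8(1−q) gives q = 5/8.
Maker 1's expected payoff (from either row, since indifferent) is 4·5/8 + (-2)·3/8 = 7/4.

7/4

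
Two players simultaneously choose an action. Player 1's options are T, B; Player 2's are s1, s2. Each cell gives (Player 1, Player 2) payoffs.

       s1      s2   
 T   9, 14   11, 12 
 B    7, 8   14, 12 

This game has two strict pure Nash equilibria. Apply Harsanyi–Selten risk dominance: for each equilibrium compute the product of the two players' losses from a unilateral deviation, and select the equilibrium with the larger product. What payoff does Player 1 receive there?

14

At (T, s1): Player 1 loses 9 − 7 = 2 by deviating; Player 2 loses 14 − 12 = 2. Product = 2·2 = 4.
At (B, s2): Player 1 loses 14 − 11 = 3 by deviating; Player 2 loses 12 − 8 = 4. Product = 3·4 = 12.
12 > 4, so (B, s2) is risk-dominant. Player 1's payoff there is 14.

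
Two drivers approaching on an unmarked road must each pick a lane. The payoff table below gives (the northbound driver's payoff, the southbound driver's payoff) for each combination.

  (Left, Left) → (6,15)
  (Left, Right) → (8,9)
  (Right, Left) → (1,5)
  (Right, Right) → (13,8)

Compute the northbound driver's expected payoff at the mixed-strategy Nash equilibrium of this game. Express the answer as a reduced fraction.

The southbound driver mixes with probability q on Left, chosen so the northbound driver is indifferent: 6q + 8(1−q) = 1q + 13(1−q) gives q = 1/2.
The northbound driver's expected payoff (from either row, since indifferent) is 6·1/2 + 8·1/2 = 7.

7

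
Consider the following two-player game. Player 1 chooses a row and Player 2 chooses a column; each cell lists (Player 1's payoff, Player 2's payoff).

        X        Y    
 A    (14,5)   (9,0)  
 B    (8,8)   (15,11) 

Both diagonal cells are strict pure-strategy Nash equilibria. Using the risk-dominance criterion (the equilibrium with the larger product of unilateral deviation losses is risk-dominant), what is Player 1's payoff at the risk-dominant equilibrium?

14

At (A, X): Player 1 loses 14 − 8 = 6 by deviating; Player 2 loses 5 − 0 = 5. Product = 6·5 = 30.
At (B, Y): Player 1 loses 15 − 9 = 6 by deviating; Player 2 loses 11 − 8 = 3. Product = 6·3 = 18.
30 > 18, so (A, X) is risk-dominant. Player 1's payoff there is 14.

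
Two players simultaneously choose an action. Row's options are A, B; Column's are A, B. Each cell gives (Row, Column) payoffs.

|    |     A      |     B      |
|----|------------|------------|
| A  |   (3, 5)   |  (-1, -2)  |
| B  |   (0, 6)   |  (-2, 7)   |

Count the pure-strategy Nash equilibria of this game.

1

Both A: Row gets 3 (best alternative 0); Column gets 5 (best alternative -2). Neither deviates — NE.
Both B is not a NE: Row would switch to A (-1 > -2).
No other cell survives both best-response checks, so there is 1 pure NE.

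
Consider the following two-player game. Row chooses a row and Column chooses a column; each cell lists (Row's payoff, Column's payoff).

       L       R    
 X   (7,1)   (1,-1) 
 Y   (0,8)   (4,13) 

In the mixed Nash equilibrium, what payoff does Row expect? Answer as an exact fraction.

14/5

Column mixes with probability q on L, chosen so Row is indifferent: 7q + 1(1−q) = 0q + 4(1−q) gives q = 3/10.
Row's expected payoff (from either row, since indifferent) is 7·3/10 + 1·7/10 = 14/5.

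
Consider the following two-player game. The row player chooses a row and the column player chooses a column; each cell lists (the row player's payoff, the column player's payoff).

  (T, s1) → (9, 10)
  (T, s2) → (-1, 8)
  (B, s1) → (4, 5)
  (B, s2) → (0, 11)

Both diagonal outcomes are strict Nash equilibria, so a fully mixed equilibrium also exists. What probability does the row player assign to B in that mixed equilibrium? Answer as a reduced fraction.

1/4

The row player's mix p on T must make the column player indifferent between s1 and s2.
The column player's payoff from s1: 10p + 5(1−p). From s2: 8p + 11(1−p).
Set equal: 2p = 6(1−p) → p = 6/8 = 3/4.
Probability on B is 1 − 3/4 = 1/4.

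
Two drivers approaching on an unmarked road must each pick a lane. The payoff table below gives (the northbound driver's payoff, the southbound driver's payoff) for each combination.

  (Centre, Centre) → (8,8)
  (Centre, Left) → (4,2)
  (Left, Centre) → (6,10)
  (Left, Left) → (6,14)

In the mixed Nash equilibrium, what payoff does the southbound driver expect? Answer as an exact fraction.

The northbound driver mixes with probability p on Centre, chosen so the southbound driver is indifferent: 8p + 10(1−p) = 2p + 14(1−p) gives p = 2/5.
The southbound driver's expected payoff is 8·2/5 + 10·3/5 = 46/5.

46/5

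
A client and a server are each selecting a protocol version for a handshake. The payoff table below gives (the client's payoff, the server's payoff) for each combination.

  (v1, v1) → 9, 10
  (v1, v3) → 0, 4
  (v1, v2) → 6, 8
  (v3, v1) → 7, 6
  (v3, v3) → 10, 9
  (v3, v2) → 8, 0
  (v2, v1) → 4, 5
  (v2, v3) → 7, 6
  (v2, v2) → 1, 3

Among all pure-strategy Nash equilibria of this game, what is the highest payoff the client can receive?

Both v1 is a pure NE (the client: 9 ≥ 7; the server: 10 ≥ 8). The client gets 9.
Both v3 is a pure NE (the client: 10 ≥ 7; the server: 9 ≥ 6). The client gets 10.
Every other cell has a profitable deviation for at least one player. Highest of {9, 10} is 10.

10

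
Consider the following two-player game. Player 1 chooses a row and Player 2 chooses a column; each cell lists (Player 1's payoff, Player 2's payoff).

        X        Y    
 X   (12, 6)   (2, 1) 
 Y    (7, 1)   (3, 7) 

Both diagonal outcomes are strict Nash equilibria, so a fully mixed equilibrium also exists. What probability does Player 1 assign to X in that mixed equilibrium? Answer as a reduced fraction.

Player 1's mix p on X must make Player 2 indifferent between X and Y.
Player 2's payoff from X: 6p + 1(1−p). From Y: 1p + 7(1−p).
Set equal: 5p = 6(1−p) → p = 6/11.

6/11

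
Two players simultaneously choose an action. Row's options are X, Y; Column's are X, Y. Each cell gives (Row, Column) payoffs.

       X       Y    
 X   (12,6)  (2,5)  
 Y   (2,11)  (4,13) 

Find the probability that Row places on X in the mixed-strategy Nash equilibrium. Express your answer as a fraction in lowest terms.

2/3

Row's mix p on X must make Column indifferent between X and Y.
Column's payoff from X: 6p + 11(1−p). From Y: 5p + 13(1−p).
Set equal: 1p = 2(1−p) → p = 2/3.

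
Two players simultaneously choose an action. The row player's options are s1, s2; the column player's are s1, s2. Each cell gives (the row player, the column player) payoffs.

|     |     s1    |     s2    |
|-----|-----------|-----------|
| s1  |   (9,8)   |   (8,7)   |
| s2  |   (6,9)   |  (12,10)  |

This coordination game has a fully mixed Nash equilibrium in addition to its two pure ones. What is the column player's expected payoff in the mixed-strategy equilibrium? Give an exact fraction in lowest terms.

The row player mixes with probability p on s1, chosen so the column player is indifferent: 8p + 9(1−p) = 7p + 10(1−p) gives p = 1/2.
The column player's expected payoff is 8·1/2 + 9·1/2 = 17/2.

17/2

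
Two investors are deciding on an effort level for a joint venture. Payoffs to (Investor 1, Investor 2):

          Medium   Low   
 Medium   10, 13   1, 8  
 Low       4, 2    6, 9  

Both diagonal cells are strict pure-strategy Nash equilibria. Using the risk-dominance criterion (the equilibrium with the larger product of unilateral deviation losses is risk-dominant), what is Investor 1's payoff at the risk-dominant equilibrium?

At both Medium: Investor 1 loses 10 − 4 = 6 by deviating; Investor 2 loses 13 − 8 = 5. Product = 6·5 = 30.
At both Low: Investor 1 loses 6 − 1 = 5 by deviating; Investor 2 loses 9 − 2 = 7. Product = 5·7 = 35.
35 > 30, so both Low is risk-dominant. Investor 1's payoff there is 6.

6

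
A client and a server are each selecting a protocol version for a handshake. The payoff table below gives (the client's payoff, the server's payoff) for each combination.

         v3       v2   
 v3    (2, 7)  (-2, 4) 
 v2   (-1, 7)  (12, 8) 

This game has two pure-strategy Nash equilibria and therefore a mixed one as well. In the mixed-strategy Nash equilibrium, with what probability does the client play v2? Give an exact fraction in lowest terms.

The client's mix p on v3 must make the server indifferent between v3 and v2.
The server's payoff from v3: 7p + 7(1−p). From v2: 4p + 8(1−p).
Set equal: 3p = 1(1−p) → p = 1/4.
Probability on v2 is 1 − 1/4 = 3/4.

3/4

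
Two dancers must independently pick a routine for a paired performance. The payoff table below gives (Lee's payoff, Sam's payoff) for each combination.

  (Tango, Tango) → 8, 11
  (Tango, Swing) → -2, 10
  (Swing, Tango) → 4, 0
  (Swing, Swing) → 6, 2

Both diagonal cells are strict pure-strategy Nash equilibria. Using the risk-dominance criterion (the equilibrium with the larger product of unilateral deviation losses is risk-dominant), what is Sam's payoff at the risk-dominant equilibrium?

2

At both Tango: Lee loses 8 − 4 = 4 by deviating; Sam loses 11 − 10 = 1. Product = 4·1 = 4.
At both Swing: Lee loses 6 − (-2) = 8 by deviating; Sam loses 2 − 0 = 2. Product = 8·2 = 16.
16 > 4, so both Swing is risk-dominant. Sam's payoff there is 2.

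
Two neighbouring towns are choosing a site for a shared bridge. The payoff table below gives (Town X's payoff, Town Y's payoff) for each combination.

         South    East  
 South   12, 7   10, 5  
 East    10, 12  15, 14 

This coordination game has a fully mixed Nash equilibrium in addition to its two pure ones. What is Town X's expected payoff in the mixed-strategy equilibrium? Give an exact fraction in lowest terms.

Town Y mixes with probability q on South, chosen so Town X is indifferent: 12q + 10(1−q) = 10q + 15(1−q) gives q = 5/7.
Town X's expected payoff (from either row, since indifferent) is 12·5/7 + 10·2/7 = 80/7.

80/7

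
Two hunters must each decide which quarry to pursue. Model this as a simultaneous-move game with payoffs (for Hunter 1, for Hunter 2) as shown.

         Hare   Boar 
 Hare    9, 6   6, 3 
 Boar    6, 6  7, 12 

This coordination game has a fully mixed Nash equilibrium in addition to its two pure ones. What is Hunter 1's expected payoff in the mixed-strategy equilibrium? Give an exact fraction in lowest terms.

27/4

Hunter 2 mixes with probability q on Hare, chosen so Hunter 1 is indifferent: 9q + 6(1−q) = 6q + 7(1−q) gives q = 1/4.
Hunter 1's expected payoff (from either row, since indifferent) is 9·1/4 + 6·3/4 = 27/4.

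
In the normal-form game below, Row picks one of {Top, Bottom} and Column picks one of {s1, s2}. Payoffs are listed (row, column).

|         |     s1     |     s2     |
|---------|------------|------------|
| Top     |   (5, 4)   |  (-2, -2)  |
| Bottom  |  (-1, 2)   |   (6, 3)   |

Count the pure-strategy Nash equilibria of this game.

(Top, s1): Row gets 5 (best alternative -1); Column gets 4 (best alternative -2). Neither deviates — NE.
(Bottom, s2): Row gets 6 (best alternative -2); Column gets 3 (best alternative 2). Neither deviates — NE.
(Top, s2) is not a NE: Row would switch to Bottom (6 > -2).
No other cell survives both best-response checks, so there are 2 pure NE.

2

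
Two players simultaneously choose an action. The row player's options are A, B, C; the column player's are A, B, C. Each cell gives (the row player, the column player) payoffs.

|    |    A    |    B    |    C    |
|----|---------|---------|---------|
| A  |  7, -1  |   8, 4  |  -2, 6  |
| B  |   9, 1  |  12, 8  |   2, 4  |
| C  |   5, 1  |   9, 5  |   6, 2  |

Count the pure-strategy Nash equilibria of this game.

1

Both B: the row player gets 12 (best alternative 9); the column player gets 8 (best alternative 4). Neither deviates — NE.
Both C is not a NE: the column player would switch to B (5 > 2).
No other cell survives both best-response checks, so there is 1 pure NE.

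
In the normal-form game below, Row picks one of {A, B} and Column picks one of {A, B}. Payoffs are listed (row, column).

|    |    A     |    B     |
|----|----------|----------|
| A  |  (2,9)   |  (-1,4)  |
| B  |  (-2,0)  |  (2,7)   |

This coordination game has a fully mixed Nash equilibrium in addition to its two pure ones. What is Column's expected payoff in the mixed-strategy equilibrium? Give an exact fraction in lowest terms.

Row mixes with probability p on A, chosen so Column is indifferent: 9p + 0(1−p) = 4p + 7(1−p) gives p = 7/12.
Column's expected payoff is 9·7/12 + 0·5/12 = 21/4.

21/4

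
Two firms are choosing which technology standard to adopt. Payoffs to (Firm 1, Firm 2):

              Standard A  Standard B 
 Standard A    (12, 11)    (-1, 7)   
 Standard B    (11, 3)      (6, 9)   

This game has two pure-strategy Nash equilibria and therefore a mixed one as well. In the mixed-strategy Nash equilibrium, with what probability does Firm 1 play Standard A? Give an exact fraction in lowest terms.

Firm 1's mix p on Standard A must make Firm 2 indifferent between Standard A and Standard B.
Firm 2's payoff from Standard A: 11p + 3(1−p). From Standard B: 7p + 9(1−p).
Set equal: 4p = 6(1−p) → p = 6/10 = 3/5.

3/5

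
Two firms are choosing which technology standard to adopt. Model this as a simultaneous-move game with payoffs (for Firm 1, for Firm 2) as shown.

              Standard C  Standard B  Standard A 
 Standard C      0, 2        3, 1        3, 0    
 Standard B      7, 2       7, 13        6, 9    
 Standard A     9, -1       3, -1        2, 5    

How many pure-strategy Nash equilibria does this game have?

Both Standard B: Firm 1 gets 7 (best alternative 3); Firm 2 gets 13 (best alternative 9). Neither deviates — NE.
Both Standard C is not a NE: Firm 1 would switch to Standard A (9 > 0).
No other cell survives both best-response checks, so there is 1 pure NE.

1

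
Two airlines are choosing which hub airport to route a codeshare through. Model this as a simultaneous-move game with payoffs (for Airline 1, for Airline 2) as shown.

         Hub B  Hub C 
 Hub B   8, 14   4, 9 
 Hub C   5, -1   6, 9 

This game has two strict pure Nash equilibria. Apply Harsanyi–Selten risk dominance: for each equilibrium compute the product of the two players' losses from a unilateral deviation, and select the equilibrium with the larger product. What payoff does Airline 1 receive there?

At both Hub B: Airline 1 loses 8 − 5 = 3 by deviating; Airline 2 loses 14 − 9 = 5. Product = 3·5 = 15.
At both Hub C: Airline 1 loses 6 − 4 = 2 by deviating; Airline 2 loses 9 − (-1) = 10. Product = 2·10 = 20.
20 > 15, so both Hub C is risk-dominant. Airline 1's payoff there is 6.

6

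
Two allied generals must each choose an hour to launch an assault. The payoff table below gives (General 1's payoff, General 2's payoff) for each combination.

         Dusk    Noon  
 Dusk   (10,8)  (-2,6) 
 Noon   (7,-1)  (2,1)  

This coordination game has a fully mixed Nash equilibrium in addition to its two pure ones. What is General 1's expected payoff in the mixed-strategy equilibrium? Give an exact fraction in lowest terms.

34/7

General 2 mixes with probability q on Dusk, chosen so General 1 is indifferent: 10q + (-2)(1−q) = 7q + 2(1−q) gives q = 4/7.
General 1's expected payoff (from either row, since indifferent) is 10·4/7 + (-2)·3/7 = 34/7.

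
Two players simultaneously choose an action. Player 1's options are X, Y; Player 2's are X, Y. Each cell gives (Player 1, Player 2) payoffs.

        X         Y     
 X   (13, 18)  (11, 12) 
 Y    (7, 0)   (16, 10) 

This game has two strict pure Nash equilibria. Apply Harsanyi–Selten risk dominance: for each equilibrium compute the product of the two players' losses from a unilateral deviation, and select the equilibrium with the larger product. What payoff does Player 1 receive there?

16

At both X: Player 1 loses 13 − 7 = 6 by deviating; Player 2 loses 18 − 12 = 6. Product = 6·6 = 36.
At both Y: Player 1 loses 16 − 11 = 5 by deviating; Player 2 loses 10 − 0 = 10. Product = 5·10 = 50.
50 > 36, so both Y is risk-dominant. Player 1's payoff there is 16.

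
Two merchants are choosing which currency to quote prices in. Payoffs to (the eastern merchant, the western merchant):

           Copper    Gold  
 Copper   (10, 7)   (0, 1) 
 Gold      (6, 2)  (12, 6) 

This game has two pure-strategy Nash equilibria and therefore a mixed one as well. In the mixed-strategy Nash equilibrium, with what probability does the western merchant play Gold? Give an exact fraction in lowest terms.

1/4

The western merchant's mix q on Copper must make the eastern merchant indifferent between Copper and Gold.
The eastern merchant's payoff from Copper: 10q + 0(1−q). From Gold: 6q + 12(1−q).
Set equal: 4q = 12(1−q) → q = 12/16 = 3/4.
Probability on Gold is 1 − 3/4 = 1/4.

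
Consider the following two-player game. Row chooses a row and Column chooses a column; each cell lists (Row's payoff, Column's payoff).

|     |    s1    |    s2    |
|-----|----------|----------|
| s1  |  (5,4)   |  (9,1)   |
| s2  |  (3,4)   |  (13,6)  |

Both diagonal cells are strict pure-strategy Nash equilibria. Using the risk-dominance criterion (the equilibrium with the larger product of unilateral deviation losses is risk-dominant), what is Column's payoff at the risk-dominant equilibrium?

At both s1: Row loses 5 − 3 = 2 by deviating; Column loses 4 − 1 = 3. Product = 2·3 = 6.
At both s2: Row loses 13 − 9 = 4 by deviating; Column loses 6 − 4 = 2. Product = 4·2 = 8.
8 > 6, so both s2 is risk-dominant. Column's payoff there is 6.

6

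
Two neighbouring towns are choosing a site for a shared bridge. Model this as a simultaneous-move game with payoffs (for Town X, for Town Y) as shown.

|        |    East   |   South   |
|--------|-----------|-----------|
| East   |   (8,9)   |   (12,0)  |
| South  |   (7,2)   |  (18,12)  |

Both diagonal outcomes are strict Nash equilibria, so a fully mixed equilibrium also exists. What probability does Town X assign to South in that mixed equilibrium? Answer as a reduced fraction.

9/19

Town X's mix p on East must make Town Y indifferent between East and South.
Town Y's payoff from East: 9p + 2(1−p). From South: 0p + 12(1−p).
Set equal: 9p = 10(1−p) → p = 10/19.
Probability on South is 1 − 10/19 = 9/19.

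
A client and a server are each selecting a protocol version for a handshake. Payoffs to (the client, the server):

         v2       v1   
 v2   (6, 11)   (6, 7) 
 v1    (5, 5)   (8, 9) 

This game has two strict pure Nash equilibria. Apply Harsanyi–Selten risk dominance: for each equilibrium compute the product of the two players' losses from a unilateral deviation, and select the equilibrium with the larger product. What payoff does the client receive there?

8

At both v2: the client loses 6 − 5 = 1 by deviating; the server loses 11 − 7 = 4. Product = 1·4 = 4.
At both v1: the client loses 8 − 6 = 2 by deviating; the server loses 9 − 5 = 4. Product = 2·4 = 8.
8 > 4, so both v1 is risk-dominant. The client's payoff there is 8.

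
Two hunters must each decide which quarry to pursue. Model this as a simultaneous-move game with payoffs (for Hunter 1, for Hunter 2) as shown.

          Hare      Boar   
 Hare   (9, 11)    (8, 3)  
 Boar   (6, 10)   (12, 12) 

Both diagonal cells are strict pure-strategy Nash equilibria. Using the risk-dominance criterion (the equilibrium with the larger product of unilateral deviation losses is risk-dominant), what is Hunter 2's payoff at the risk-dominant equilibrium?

11

At both Hare: Hunter 1 loses 9 − 6 = 3 by deviating; Hunter 2 loses 11 − 3 = 8. Product = 3·8 = 24.
At both Boar: Hunter 1 loses 12 − 8 = 4 by deviating; Hunter 2 loses 12 − 10 = 2. Product = 4·2 = 8.
24 > 8, so both Hare is risk-dominant. Hunter 2's payoff there is 11.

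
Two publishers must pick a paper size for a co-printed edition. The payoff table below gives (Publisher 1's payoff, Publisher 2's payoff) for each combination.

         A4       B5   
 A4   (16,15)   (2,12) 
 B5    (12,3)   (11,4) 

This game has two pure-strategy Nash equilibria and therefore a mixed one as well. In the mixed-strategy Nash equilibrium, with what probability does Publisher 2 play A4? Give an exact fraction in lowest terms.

Publisher 2's mix q on A4 must make Publisher 1 indifferent between A4 and B5.
Publisher 1's payoff from A4: 16q + 2(1−q). From B5: 12q + 11(1−q).
Set equal: 4q = 9(1−q) → q = 9/13.

9/13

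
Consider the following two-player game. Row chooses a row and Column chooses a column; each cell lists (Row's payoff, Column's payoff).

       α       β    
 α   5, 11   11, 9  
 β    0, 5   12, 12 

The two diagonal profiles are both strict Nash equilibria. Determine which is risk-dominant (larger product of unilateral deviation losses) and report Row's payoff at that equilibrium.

At both α: Row loses 5 − 0 = 5 by deviating; Column loses 11 − 9 = 2. Product = 5·2 = 10.
At both β: Row loses 12 − 11 = 1 by deviating; Column loses 12 − 5 = 7. Product = 1·7 = 7.
10 > 7, so both α is risk-dominant. Row's payoff there is 5.

5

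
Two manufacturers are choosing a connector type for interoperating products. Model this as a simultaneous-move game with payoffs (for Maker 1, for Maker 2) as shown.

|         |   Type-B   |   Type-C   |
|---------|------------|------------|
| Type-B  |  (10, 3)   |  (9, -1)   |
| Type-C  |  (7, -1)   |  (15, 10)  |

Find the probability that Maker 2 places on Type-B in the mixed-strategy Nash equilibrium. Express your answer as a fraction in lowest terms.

2/3

Maker 2's mix q on Type-B must make Maker 1 indifferent between Type-B and Type-C.
Maker 1's payoff from Type-B: 10q + 9(1−q). From Type-C: 7q + 15(1−q).
Set equal: 3q = 6(1−q) → q = 6/9 = 2/3.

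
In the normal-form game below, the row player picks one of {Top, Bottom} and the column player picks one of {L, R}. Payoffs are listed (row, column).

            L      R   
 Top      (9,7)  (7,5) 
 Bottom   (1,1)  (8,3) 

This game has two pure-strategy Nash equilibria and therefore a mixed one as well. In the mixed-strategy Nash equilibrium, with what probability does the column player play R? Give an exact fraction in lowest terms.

The column player's mix q on L must make the row player indifferent between Top and Bottom.
The row player's payoff from Top: 9q + 7(1−q). From Bottom: 1q + 8(1−q).
Set equal: 8q = 1(1−q) → q = 1/9.
Probability on R is 1 − 1/9 = 8/9.

8/9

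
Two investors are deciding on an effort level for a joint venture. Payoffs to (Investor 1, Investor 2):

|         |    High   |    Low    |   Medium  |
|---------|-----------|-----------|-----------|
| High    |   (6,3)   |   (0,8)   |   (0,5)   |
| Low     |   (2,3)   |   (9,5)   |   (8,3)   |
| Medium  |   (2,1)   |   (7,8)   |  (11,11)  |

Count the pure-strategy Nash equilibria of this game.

Both Low: Investor 1 gets 9 (best alternative 7); Investor 2 gets 5 (best alternative 3). Neither deviates — NE.
Both Medium: Investor 1 gets 11 (best alternative 8); Investor 2 gets 11 (best alternative 8). Neither deviates — NE.
Both High is not a NE: Investor 2 would switch to Low (8 > 3).
No other cell survives both best-response checks, so there are 2 pure NE.

2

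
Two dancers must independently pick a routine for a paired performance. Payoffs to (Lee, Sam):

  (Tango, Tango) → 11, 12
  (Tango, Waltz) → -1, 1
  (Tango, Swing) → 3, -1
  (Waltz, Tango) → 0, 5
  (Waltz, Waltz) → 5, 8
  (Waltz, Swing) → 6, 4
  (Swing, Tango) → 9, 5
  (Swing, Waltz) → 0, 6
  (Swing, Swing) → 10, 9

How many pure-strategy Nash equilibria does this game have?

3

Both Tango: Lee gets 11 (best alternative 9); Sam gets 12 (best alternative 1). Neither deviates — NE.
Both Waltz: Lee gets 5 (best alternative 0); Sam gets 8 (best alternative 5). Neither deviates — NE.
Both Swing: Lee gets 10 (best alternative 6); Sam gets 9 (best alternative 6). Neither deviates — NE.
(Tango, Waltz) is not a NE: Lee would switch to Waltz (5 > -1).
No other cell survives both best-response checks, so there are 3 pure NE.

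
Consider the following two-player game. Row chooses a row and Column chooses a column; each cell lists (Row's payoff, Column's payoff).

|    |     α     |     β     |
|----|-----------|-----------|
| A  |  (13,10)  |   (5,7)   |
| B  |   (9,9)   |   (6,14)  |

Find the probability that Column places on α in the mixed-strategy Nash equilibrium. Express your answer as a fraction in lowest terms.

1/5

Column's mix q on α must make Row indifferent between A and B.
Row's payoff from A: 13q + 5(1−q). From B: 9q + 6(1−q).
Set equal: 4q = 1(1−q) → q = 1/5.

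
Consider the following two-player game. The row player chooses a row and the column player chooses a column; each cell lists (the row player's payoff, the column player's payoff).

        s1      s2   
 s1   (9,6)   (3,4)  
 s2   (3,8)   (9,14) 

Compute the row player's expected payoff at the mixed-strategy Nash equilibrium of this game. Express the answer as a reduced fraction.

6

The column player mixes with probability q on s1, chosen so the row player is indifferent: 9q + 3(1−q) = 3q + 9(1−q) gives q = 1/2.
The row player's expected payoff (from either row, since indifferent) is 9·1/2 + 3·1/2 = 6.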